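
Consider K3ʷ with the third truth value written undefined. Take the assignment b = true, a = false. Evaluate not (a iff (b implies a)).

false

b implies a = true implies false = false
a iff (b implies a) = false iff false = true
not (a iff (b implies a)) = not true = false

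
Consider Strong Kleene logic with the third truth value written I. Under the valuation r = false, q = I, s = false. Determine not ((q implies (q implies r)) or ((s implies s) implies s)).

I

q implies r = I implies false = I
q implies (q implies r) = I implies I = I
s implies s = false implies false = true
(s implies s) implies s = true implies false = false
(q implies (q implies r)) or ((s implies s) implies s) = I or false = I
not ((q implies (q implies r)) or ((s implies s) implies s)) = not I = I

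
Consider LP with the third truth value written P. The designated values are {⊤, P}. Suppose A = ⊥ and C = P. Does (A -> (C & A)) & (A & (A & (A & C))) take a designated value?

C & A = P & ⊥ = ⊥
A -> (C & A) = ⊥ -> ⊥ = ⊤
A & C = ⊥ & P = ⊥
A & (A & C) = ⊥ & ⊥ = ⊥
A & (A & (A & C)) = ⊥ & ⊥ = ⊥
(A -> (C & A)) & (A & (A & (A & C))) = ⊤ & ⊥ = ⊥
⊥ ∉ {⊤, P}.

No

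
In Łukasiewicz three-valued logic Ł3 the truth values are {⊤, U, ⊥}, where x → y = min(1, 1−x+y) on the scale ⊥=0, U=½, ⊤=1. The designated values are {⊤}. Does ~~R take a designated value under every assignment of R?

Countermodel: R=U gives U, which is not designated.

No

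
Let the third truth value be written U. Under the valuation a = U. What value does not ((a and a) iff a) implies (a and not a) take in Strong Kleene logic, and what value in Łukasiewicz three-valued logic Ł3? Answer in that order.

U; ⊤

In Strong Kleene logic: a and a = U and U = U
(a and a) iff a = U iff U = U
not ((a and a) iff a) = not U = U
not a = not U = U
a and not a = U and U = U
not ((a and a) iff a) implies (a and not a) = U implies U = U
In Łukasiewicz three-valued logic Ł3: a and a = U and U = U
(a and a) iff a = U iff U = ⊤
not ((a and a) iff a) = not ⊤ = ⊥
not a = not U = U
a and not a = U and U = U
not ((a and a) iff a) implies (a and not a) = ⊥ implies U = ⊤
They differ because Strong Kleene logic and Łukasiewicz three-valued logic Ł3 treat U differently under implication.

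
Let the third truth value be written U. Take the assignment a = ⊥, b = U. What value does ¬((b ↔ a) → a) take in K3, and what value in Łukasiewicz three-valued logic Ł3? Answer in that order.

U; U

In K3: b ↔ a = U ↔ ⊥ = U
(b ↔ a) → a = U → ⊥ = U  [¬U ∨ ⊥]
¬((b ↔ a) → a) = ¬U = U
In Łukasiewicz three-valued logic Ł3: b ↔ a = U ↔ ⊥ = U  [1 − |½−0|]
(b ↔ a) → a = U → ⊥ = U
¬((b ↔ a) → a) = ¬U = U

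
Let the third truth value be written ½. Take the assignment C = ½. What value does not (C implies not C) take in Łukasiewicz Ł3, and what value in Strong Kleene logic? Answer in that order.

In Łukasiewicz Ł3: not C = not ½ = ½
C implies not C = ½ implies ½ = True  [min(1, 1−½+½)]
not (C implies not C) = not True = False
In Strong Kleene logic: not C = not ½ = ½
C implies not C = ½ implies ½ = ½  [not ½ or ½]
not (C implies not C) = not ½ = ½
They differ because Łukasiewicz Ł3 and Strong Kleene logic treat ½ differently under implication.

False; ½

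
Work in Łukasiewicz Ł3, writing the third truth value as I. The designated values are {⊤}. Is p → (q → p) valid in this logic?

Yes

Every assignment of p, q over {⊤, I, ⊥} gives a value in {⊤}.
In particular, with p=I, q=I: p → (q → p) = ⊤.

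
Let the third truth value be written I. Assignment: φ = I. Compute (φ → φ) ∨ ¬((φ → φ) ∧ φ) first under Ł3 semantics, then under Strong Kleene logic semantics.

In Ł3: φ → φ = I → I = 1  [min(1, 1−½+½)]
φ → φ = I → I = 1
(φ → φ) ∧ φ = 1 ∧ I = I
¬((φ → φ) ∧ φ) = ¬I = I
(φ → φ) ∨ ¬((φ → φ) ∧ φ) = 1 ∨ I = 1
In Strong Kleene logic: φ → φ = I → I = I  [¬I ∨ I]
φ → φ = I → I = I
(φ → φ) ∧ φ = I ∧ I = I
¬((φ → φ) ∧ φ) = ¬I = I
(φ → φ) ∨ ¬((φ → φ) ∧ φ) = I ∨ I = I
They differ because Ł3 and Strong Kleene logic treat I differently under implication.

1; I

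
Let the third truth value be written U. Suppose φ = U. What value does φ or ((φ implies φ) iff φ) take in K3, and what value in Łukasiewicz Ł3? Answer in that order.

U; U

In K3: φ implies φ = U implies U = U
(φ implies φ) iff φ = U iff U = U
φ or ((φ implies φ) iff φ) = U or U = U
In Łukasiewicz Ł3: φ implies φ = U implies U = 1
(φ implies φ) iff φ = 1 iff U = U
φ or ((φ implies φ) iff φ) = U or U = U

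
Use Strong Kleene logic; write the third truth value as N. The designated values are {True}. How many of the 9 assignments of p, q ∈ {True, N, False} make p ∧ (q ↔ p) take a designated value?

1

Designated under: (p=True, q=True).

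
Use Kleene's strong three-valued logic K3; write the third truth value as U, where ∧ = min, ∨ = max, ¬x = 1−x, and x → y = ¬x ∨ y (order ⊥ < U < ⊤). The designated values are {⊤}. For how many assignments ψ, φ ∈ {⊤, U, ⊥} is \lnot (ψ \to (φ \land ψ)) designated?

Designated under: (ψ=⊤, φ=⊥).

1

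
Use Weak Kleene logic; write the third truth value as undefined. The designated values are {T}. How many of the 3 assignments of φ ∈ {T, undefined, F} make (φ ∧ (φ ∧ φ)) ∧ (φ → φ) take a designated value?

φ=T: T ✓
φ=undefined: undefined ·
φ=F: F ·

1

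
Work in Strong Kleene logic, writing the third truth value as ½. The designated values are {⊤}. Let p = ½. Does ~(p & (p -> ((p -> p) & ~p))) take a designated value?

No

p -> p = ½ -> ½ = ½  [~½ | ½]
~p = ~½ = ½
(p -> p) & ~p = ½ & ½ = ½
p -> ((p -> p) & ~p) = ½ -> ½ = ½
p & (p -> ((p -> p) & ~p)) = ½ & ½ = ½
~(p & (p -> ((p -> p) & ~p))) = ~½ = ½
½ ∉ {⊤}.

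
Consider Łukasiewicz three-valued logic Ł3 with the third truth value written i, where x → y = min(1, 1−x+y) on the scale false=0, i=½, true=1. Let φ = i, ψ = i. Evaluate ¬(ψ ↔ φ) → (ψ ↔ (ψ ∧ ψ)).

ψ ↔ φ = i ↔ i = true  [1 − |½−½|]
¬(ψ ↔ φ) = ¬true = false
ψ ∧ ψ = i ∧ i = i
ψ ↔ (ψ ∧ ψ) = i ↔ i = true
¬(ψ ↔ φ) → (ψ ↔ (ψ ∧ ψ)) = false → true = true

true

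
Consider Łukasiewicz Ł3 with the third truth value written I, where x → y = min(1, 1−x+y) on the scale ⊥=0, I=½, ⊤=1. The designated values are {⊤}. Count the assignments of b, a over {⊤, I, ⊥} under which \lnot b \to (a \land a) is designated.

Of the 9 assignments, 6 give a value in {⊤}.

6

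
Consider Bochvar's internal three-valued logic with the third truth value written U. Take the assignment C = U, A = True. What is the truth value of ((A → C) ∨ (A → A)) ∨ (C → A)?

A → C = True → U = U
A → A = True → True = True
(A → C) ∨ (A → A) = U ∨ True = U
C → A = U → True = U
((A → C) ∨ (A → A)) ∨ (C → A) = U ∨ U = U

U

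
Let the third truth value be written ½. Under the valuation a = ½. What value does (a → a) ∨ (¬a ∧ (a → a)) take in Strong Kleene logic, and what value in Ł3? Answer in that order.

½; T

In Strong Kleene logic: a → a = ½ → ½ = ½
¬a = ¬½ = ½
a → a = ½ → ½ = ½
¬a ∧ (a → a) = ½ ∧ ½ = ½
(a → a) ∨ (¬a ∧ (a → a)) = ½ ∨ ½ = ½
In Ł3: a → a = ½ → ½ = T
¬a = ¬½ = ½
a → a = ½ → ½ = T
¬a ∧ (a → a) = ½ ∧ T = ½
(a → a) ∨ (¬a ∧ (a → a)) = T ∨ ½ = T
They differ because Strong Kleene logic and Ł3 treat ½ differently under implication.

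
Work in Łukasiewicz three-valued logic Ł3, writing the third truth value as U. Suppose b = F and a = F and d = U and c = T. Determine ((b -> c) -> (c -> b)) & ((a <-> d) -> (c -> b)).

b -> c = F -> T = T
c -> b = T -> F = F
(b -> c) -> (c -> b) = T -> F = F
a <-> d = F <-> U = U  [1 − |0−½|]
c -> b = T -> F = F
(a <-> d) -> (c -> b) = U -> F = U
((b -> c) -> (c -> b)) & ((a <-> d) -> (c -> b)) = F & U = F

F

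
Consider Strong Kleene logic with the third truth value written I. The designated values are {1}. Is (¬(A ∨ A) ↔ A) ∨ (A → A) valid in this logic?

No

Countermodel: A=I gives I, which is not designated.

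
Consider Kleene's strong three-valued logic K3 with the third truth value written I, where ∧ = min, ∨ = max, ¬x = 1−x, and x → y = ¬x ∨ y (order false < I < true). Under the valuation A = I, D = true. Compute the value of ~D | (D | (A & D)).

true

~D = ~true = false
A & D = I & true = I
D | (A & D) = true | I = true
~D | (D | (A & D)) = false | true = true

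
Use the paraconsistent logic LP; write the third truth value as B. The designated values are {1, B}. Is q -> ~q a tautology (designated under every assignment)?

Countermodel: q=1 gives 0, which is not designated.

No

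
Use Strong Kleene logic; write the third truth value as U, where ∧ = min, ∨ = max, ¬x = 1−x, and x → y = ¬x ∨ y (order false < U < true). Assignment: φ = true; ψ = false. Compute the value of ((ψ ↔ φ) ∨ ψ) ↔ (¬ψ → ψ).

ψ ↔ φ = false ↔ true = false
(ψ ↔ φ) ∨ ψ = false ∨ false = false
¬ψ = ¬false = true
¬ψ → ψ = true → false = false
((ψ ↔ φ) ∨ ψ) ↔ (¬ψ → ψ) = false ↔ false = true

true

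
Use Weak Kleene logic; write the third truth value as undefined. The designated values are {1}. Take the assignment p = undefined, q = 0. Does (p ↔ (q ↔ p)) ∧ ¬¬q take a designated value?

No

q ↔ p = 0 ↔ undefined = undefined
p ↔ (q ↔ p) = undefined ↔ undefined = undefined
¬q = ¬0 = 1
¬¬q = ¬1 = 0
(p ↔ (q ↔ p)) ∧ ¬¬q = undefined ∧ 0 = undefined
undefined ∉ {1}.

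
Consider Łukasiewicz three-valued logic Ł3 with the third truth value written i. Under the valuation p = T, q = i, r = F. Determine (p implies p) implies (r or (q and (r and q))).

F

p implies p = T implies T = T
r and q = F and i = F
q and (r and q) = i and F = F
r or (q and (r and q)) = F or F = F
(p implies p) implies (r or (q and (r and q))) = T implies F = F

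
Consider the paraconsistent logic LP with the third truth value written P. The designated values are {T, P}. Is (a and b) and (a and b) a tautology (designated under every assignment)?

No

Countermodel: a=T, b=F gives F, which is not designated.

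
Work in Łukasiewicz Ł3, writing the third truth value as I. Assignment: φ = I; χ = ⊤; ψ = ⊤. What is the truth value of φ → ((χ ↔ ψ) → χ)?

χ ↔ ψ = ⊤ ↔ ⊤ = ⊤
(χ ↔ ψ) → χ = ⊤ → ⊤ = ⊤
φ → ((χ ↔ ψ) → χ) = I → ⊤ = ⊤

⊤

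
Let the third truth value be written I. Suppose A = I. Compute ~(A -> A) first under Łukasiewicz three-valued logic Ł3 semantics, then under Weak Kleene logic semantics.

In Łukasiewicz three-valued logic Ł3: A -> A = I -> I = T
~(A -> A) = ~T = F
In Weak Kleene logic: A -> A = I -> I = I  [any arg is the third value ⇒ result is the third value]
~(A -> A) = ~I = I
They differ because Łukasiewicz three-valued logic Ł3 and Weak Kleene logic treat I differently under the binary connectives.

F; I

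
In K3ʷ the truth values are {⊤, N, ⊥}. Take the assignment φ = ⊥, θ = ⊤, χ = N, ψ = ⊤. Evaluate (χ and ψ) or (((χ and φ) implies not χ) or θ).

χ and ψ = N and ⊤ = N
χ and φ = N and ⊥ = N
not χ = not N = N
(χ and φ) implies not χ = N implies N = N  [any arg is the third value ⇒ result is the third value]
((χ and φ) implies not χ) or θ = N or ⊤ = N
(χ and ψ) or (((χ and φ) implies not χ) or θ) = N or N = N

N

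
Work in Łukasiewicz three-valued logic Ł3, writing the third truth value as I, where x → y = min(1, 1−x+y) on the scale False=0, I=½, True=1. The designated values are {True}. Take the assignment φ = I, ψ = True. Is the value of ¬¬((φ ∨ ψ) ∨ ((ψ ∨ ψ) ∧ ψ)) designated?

Yes

φ ∨ ψ = I ∨ True = True
ψ ∨ ψ = True ∨ True = True
(ψ ∨ ψ) ∧ ψ = True ∧ True = True
(φ ∨ ψ) ∨ ((ψ ∨ ψ) ∧ ψ) = True ∨ True = True
¬((φ ∨ ψ) ∨ ((ψ ∨ ψ) ∧ ψ)) = ¬True = False
¬¬((φ ∨ ψ) ∨ ((ψ ∨ ψ) ∧ ψ)) = ¬False = True
True ∈ {True}.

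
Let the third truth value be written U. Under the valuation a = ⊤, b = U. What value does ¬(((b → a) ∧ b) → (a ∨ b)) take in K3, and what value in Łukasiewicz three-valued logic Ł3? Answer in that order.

In K3: b → a = U → ⊤ = ⊤  [¬U ∨ ⊤]
(b → a) ∧ b = ⊤ ∧ U = U
a ∨ b = ⊤ ∨ U = ⊤
((b → a) ∧ b) → (a ∨ b) = U → ⊤ = ⊤
¬(((b → a) ∧ b) → (a ∨ b)) = ¬⊤ = ⊥
In Łukasiewicz three-valued logic Ł3: b → a = U → ⊤ = ⊤  [min(1, 1−½+1)]
(b → a) ∧ b = ⊤ ∧ U = U
a ∨ b = ⊤ ∨ U = ⊤
((b → a) ∧ b) → (a ∨ b) = U → ⊤ = ⊤
¬(((b → a) ∧ b) → (a ∨ b)) = ¬⊤ = ⊥

⊥; ⊥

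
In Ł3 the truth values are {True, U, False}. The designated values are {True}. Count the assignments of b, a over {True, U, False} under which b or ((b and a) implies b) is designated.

9

Of the 9 assignments, 9 give a value in {True}.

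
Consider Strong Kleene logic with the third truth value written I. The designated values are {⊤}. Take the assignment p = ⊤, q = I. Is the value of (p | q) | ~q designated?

Yes

p | q = ⊤ | I = ⊤
~q = ~I = I
(p | q) | ~q = ⊤ | I = ⊤
⊤ ∈ {⊤}.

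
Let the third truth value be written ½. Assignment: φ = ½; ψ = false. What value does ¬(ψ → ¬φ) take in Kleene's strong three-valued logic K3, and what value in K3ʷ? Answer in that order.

false; ½

In Kleene's strong three-valued logic K3: ¬φ = ¬½ = ½
ψ → ¬φ = false → ½ = true  [¬false ∨ ½]
¬(ψ → ¬φ) = ¬true = false
In K3ʷ: ¬φ = ¬½ = ½
ψ → ¬φ = false → ½ = ½
¬(ψ → ¬φ) = ¬½ = ½
They differ because Kleene's strong three-valued logic K3 and K3ʷ treat ½ differently under the binary connectives.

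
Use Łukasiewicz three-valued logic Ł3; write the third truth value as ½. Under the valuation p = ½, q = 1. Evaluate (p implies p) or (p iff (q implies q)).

p implies p = ½ implies ½ = 1
q implies q = 1 implies 1 = 1
p iff (q implies q) = ½ iff 1 = ½
(p implies p) or (p iff (q implies q)) = 1 or ½ = 1

1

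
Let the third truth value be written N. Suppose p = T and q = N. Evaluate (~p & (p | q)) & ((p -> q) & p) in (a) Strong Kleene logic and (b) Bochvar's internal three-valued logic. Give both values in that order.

In Strong Kleene logic: ~p = ~T = F
p | q = T | N = T
~p & (p | q) = F & T = F
p -> q = T -> N = N
(p -> q) & p = N & T = N
(~p & (p | q)) & ((p -> q) & p) = F & N = F
In Bochvar's internal three-valued logic: ~p = ~T = F
p | q = T | N = N
~p & (p | q) = F & N = N
p -> q = T -> N = N
(p -> q) & p = N & T = N
(~p & (p | q)) & ((p -> q) & p) = N & N = N
They differ because Strong Kleene logic and Bochvar's internal three-valued logic treat N differently under the binary connectives.

F; N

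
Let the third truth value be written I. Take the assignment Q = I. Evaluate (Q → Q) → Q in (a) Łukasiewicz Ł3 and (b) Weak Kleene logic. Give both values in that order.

In Łukasiewicz Ł3: Q → Q = I → I = ⊤  [min(1, 1−½+½)]
(Q → Q) → Q = ⊤ → I = I
In Weak Kleene logic: Q → Q = I → I = I
(Q → Q) → Q = I → I = I

I; I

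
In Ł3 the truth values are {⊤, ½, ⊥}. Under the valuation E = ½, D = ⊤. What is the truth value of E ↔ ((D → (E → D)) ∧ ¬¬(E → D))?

½

E → D = ½ → ⊤ = ⊤
D → (E → D) = ⊤ → ⊤ = ⊤
E → D = ½ → ⊤ = ⊤
¬(E → D) = ¬⊤ = ⊥
¬¬(E → D) = ¬⊥ = ⊤
(D → (E → D)) ∧ ¬¬(E → D) = ⊤ ∧ ⊤ = ⊤
E ↔ ((D → (E → D)) ∧ ¬¬(E → D)) = ½ ↔ ⊤ = ½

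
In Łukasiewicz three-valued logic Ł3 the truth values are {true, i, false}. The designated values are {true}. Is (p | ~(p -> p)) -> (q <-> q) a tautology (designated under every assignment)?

Yes

Every assignment of p, q over {true, i, false} gives a value in {true}.
In particular, with p=i, q=i: (p | ~(p -> p)) -> (q <-> q) = true.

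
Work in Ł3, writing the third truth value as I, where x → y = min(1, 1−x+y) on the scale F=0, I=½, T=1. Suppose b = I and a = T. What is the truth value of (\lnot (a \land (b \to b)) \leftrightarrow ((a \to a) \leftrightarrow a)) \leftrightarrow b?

I

b \to b = I \to I = T
a \land (b \to b) = T \land T = T
\lnot (a \land (b \to b)) = \lnot T = F
a \to a = T \to T = T
(a \to a) \leftrightarrow a = T \leftrightarrow T = T
\lnot (a \land (b \to b)) \leftrightarrow ((a \to a) \leftrightarrow a) = F \leftrightarrow T = F
(\lnot (a \land (b \to b)) \leftrightarrow ((a \to a) \leftrightarrow a)) \leftrightarrow b = F \leftrightarrow I = I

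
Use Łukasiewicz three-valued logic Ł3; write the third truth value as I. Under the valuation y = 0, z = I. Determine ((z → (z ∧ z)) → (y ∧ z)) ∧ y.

z ∧ z = I ∧ I = I
z → (z ∧ z) = I → I = 1  [min(1, 1−½+½)]
y ∧ z = 0 ∧ I = 0
(z → (z ∧ z)) → (y ∧ z) = 1 → 0 = 0
((z → (z ∧ z)) → (y ∧ z)) ∧ y = 0 ∧ 0 = 0

0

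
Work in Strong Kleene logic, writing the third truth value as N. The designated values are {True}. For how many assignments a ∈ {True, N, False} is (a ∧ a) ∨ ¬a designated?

2

a=True: True ✓
a=N: N ·
a=False: True ✓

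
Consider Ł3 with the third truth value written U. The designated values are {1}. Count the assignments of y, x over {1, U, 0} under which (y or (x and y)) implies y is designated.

Of the 9 assignments, 9 give a value in {1}.

9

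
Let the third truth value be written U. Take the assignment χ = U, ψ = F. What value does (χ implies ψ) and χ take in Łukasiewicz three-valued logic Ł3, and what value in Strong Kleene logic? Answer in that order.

U; U

In Łukasiewicz three-valued logic Ł3: χ implies ψ = U implies F = U
(χ implies ψ) and χ = U and U = U
In Strong Kleene logic: χ implies ψ = U implies F = U
(χ implies ψ) and χ = U and U = U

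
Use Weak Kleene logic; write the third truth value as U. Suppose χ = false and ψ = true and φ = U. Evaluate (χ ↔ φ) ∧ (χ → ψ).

U

χ ↔ φ = false ↔ U = U
χ → ψ = false → true = true
(χ ↔ φ) ∧ (χ → ψ) = U ∧ true = U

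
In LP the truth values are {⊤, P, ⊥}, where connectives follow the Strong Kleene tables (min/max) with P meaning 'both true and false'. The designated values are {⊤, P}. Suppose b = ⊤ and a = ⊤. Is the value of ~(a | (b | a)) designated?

No

b | a = ⊤ | ⊤ = ⊤
a | (b | a) = ⊤ | ⊤ = ⊤
~(a | (b | a)) = ~⊤ = ⊥
⊥ ∉ {⊤, P}.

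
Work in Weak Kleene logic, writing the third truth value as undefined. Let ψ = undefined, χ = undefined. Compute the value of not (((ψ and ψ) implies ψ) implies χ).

ψ and ψ = undefined and undefined = undefined
(ψ and ψ) implies ψ = undefined implies undefined = undefined  [any arg is the third value ⇒ result is the third value]
((ψ and ψ) implies ψ) implies χ = undefined implies undefined = undefined
not (((ψ and ψ) implies ψ) implies χ) = not undefined = undefined

undefined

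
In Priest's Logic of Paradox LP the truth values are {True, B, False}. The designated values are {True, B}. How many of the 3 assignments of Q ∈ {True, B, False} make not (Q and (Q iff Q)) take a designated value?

2

Q=True: False ·
Q=B: B ✓
Q=False: True ✓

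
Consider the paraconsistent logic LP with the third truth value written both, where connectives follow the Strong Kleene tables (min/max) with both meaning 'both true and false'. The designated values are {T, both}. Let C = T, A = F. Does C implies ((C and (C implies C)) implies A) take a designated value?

No

C implies C = T implies T = T
C and (C implies C) = T and T = T
(C and (C implies C)) implies A = T implies F = F
C implies ((C and (C implies C)) implies A) = T implies F = F
F ∉ {T, both}.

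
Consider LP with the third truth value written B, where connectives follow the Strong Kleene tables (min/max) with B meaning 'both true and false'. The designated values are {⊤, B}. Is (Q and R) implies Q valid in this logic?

Yes

Every assignment of Q, R over {⊤, B, ⊥} gives a value in {⊤, B}.
In particular, with Q=B, R=B: (Q and R) implies Q = B.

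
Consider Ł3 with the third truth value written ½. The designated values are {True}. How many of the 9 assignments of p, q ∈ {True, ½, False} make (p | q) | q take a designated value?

Of the 9 assignments, 5 give a value in {True}.

5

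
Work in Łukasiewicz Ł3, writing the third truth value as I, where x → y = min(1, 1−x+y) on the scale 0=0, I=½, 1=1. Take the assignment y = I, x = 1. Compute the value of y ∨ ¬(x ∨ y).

x ∨ y = 1 ∨ I = 1
¬(x ∨ y) = ¬1 = 0
y ∨ ¬(x ∨ y) = I ∨ 0 = I

I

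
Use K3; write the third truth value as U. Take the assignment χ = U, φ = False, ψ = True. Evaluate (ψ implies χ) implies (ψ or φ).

ψ implies χ = True implies U = U  [not True or U]
ψ or φ = True or False = True
(ψ implies χ) implies (ψ or φ) = U implies True = True

True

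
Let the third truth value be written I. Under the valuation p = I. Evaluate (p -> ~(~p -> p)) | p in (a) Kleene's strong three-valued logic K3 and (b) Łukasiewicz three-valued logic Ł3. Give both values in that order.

In Kleene's strong three-valued logic K3: ~p = ~I = I
~p -> p = I -> I = I
~(~p -> p) = ~I = I
p -> ~(~p -> p) = I -> I = I
(p -> ~(~p -> p)) | p = I | I = I
In Łukasiewicz three-valued logic Ł3: ~p = ~I = I
~p -> p = I -> I = T  [min(1, 1−½+½)]
~(~p -> p) = ~T = F
p -> ~(~p -> p) = I -> F = I
(p -> ~(~p -> p)) | p = I | I = I

I; I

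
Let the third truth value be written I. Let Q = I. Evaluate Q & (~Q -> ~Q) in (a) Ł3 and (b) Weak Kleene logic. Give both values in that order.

In Ł3: ~Q = ~I = I
~Q = ~I = I
~Q -> ~Q = I -> I = 1  [min(1, 1−½+½)]
Q & (~Q -> ~Q) = I & 1 = I
In Weak Kleene logic: ~Q = ~I = I
~Q = ~I = I
~Q -> ~Q = I -> I = I  [any arg is the third value ⇒ result is the third value]
Q & (~Q -> ~Q) = I & I = I

I; I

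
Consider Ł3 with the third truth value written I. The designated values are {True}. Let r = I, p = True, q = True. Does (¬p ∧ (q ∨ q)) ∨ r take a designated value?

No

¬p = ¬True = False
q ∨ q = True ∨ True = True
¬p ∧ (q ∨ q) = False ∧ True = False
(¬p ∧ (q ∨ q)) ∨ r = False ∨ I = I
I ∉ {True}.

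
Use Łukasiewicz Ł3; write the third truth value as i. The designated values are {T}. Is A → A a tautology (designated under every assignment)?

Every assignment of A over {T, i, F} gives a value in {T}.
In particular, with A=i: A → A = T.

Yes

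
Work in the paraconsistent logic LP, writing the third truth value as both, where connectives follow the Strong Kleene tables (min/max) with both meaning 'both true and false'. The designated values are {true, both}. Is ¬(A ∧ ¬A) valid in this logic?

Yes

Every assignment of A over {true, both, false} gives a value in {true, both}.
In particular, with A=both: ¬(A ∧ ¬A) = both.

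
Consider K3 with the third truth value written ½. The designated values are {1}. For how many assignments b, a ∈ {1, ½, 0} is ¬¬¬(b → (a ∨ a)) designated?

1

Designated under: (b=1, a=0).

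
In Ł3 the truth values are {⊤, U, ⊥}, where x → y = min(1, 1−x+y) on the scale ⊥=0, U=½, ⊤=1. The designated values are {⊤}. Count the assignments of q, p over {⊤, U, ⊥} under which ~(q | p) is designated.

1

Designated under: (q=⊥, p=⊥).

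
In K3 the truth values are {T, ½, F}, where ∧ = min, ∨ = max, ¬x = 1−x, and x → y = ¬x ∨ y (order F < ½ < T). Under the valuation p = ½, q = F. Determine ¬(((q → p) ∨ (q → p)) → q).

q → p = F → ½ = T  [¬F ∨ ½]
q → p = F → ½ = T
(q → p) ∨ (q → p) = T ∨ T = T
((q → p) ∨ (q → p)) → q = T → F = F
¬(((q → p) ∨ (q → p)) → q) = ¬F = T

T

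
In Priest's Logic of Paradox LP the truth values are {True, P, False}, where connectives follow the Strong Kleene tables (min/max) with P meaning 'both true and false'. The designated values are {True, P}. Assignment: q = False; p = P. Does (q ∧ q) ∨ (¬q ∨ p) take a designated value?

Yes

q ∧ q = False ∧ False = False
¬q = ¬False = True
¬q ∨ p = True ∨ P = True
(q ∧ q) ∨ (¬q ∨ p) = False ∨ True = True
True ∈ {True, P}.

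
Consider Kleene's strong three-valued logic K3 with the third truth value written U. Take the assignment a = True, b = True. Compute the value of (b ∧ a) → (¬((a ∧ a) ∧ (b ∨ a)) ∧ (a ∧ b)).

False

b ∧ a = True ∧ True = True
a ∧ a = True ∧ True = True
b ∨ a = True ∨ True = True
(a ∧ a) ∧ (b ∨ a) = True ∧ True = True
¬((a ∧ a) ∧ (b ∨ a)) = ¬True = False
a ∧ b = True ∧ True = True
¬((a ∧ a) ∧ (b ∨ a)) ∧ (a ∧ b) = False ∧ True = False
(b ∧ a) → (¬((a ∧ a) ∧ (b ∨ a)) ∧ (a ∧ b)) = True → False = False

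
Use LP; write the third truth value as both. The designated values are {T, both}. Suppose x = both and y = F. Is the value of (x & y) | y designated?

x & y = both & F = F
(x & y) | y = F | F = F
F ∉ {T, both}.

No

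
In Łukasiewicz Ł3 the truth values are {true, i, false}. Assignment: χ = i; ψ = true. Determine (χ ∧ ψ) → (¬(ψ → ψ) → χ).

χ ∧ ψ = i ∧ true = i
ψ → ψ = true → true = true
¬(ψ → ψ) = ¬true = false
¬(ψ → ψ) → χ = false → i = true
(χ ∧ ψ) → (¬(ψ → ψ) → χ) = i → true = true

true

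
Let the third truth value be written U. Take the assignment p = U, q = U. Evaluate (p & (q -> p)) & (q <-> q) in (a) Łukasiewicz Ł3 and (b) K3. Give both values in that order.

In Łukasiewicz Ł3: q -> p = U -> U = true  [min(1, 1−½+½)]
p & (q -> p) = U & true = U
q <-> q = U <-> U = true
(p & (q -> p)) & (q <-> q) = U & true = U
In K3: q -> p = U -> U = U  [~U | U]
p & (q -> p) = U & U = U
q <-> q = U <-> U = U
(p & (q -> p)) & (q <-> q) = U & U = U

U; U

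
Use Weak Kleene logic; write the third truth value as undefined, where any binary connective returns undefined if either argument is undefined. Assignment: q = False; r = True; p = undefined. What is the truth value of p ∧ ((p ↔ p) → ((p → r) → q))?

p ↔ p = undefined ↔ undefined = undefined
p → r = undefined → True = undefined  [any arg is the third value ⇒ result is the third value]
(p → r) → q = undefined → False = undefined
(p ↔ p) → ((p → r) → q) = undefined → undefined = undefined
p ∧ ((p ↔ p) → ((p → r) → q)) = undefined ∧ undefined = undefined

undefined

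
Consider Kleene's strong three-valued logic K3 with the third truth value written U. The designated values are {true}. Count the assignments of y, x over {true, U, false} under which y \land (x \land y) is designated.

Designated under: (y=true, x=true).

1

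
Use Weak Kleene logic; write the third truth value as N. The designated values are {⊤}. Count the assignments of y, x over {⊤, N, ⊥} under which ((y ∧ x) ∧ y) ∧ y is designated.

Designated under: (y=⊤, x=⊤).

1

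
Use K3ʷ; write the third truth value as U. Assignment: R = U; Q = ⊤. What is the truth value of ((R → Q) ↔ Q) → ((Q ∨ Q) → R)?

U

R → Q = U → ⊤ = U  [any arg is the third value ⇒ result is the third value]
(R → Q) ↔ Q = U ↔ ⊤ = U
Q ∨ Q = ⊤ ∨ ⊤ = ⊤
(Q ∨ Q) → R = ⊤ → U = U
((R → Q) ↔ Q) → ((Q ∨ Q) → R) = U → U = U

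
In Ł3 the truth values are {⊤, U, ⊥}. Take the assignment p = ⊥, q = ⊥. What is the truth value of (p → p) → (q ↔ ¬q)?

p → p = ⊥ → ⊥ = ⊤
¬q = ¬⊥ = ⊤
q ↔ ¬q = ⊥ ↔ ⊤ = ⊥
(p → p) → (q ↔ ¬q) = ⊤ → ⊥ = ⊥

⊥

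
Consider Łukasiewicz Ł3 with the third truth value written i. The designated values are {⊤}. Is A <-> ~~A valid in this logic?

Yes

Every assignment of A over {⊤, i, ⊥} gives a value in {⊤}.
In particular, with A=i: A <-> ~~A = ⊤.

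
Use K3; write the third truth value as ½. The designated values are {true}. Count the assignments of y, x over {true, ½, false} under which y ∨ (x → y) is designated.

Of the 9 assignments, 5 give a value in {true}.

5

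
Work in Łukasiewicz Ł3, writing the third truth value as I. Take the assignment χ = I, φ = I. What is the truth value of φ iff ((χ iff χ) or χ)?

χ iff χ = I iff I = True  [1 − |½−½|]
(χ iff χ) or χ = True or I = True
φ iff ((χ iff χ) or χ) = I iff True = I

I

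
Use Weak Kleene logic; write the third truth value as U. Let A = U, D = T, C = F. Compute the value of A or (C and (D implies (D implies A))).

D implies A = T implies U = U  [any arg is the third value ⇒ result is the third value]
D implies (D implies A) = T implies U = U
C and (D implies (D implies A)) = F and U = U
A or (C and (D implies (D implies A))) = U or U = U

U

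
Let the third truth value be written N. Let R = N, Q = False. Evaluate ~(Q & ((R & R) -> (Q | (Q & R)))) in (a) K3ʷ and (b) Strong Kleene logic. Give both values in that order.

In K3ʷ: R & R = N & N = N
Q & R = False & N = N
Q | (Q & R) = False | N = N
(R & R) -> (Q | (Q & R)) = N -> N = N  [any arg is the third value ⇒ result is the third value]
Q & ((R & R) -> (Q | (Q & R))) = False & N = N
~(Q & ((R & R) -> (Q | (Q & R)))) = ~N = N
In Strong Kleene logic: R & R = N & N = N
Q & R = False & N = False
Q | (Q & R) = False | False = False
(R & R) -> (Q | (Q & R)) = N -> False = N  [~N | False]
Q & ((R & R) -> (Q | (Q & R))) = False & N = False
~(Q & ((R & R) -> (Q | (Q & R)))) = ~False = True
They differ because K3ʷ and Strong Kleene logic treat N differently under the binary connectives.

N; True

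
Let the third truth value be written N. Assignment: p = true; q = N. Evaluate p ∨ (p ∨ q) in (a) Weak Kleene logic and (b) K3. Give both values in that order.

N; true

In Weak Kleene logic: p ∨ q = true ∨ N = N
p ∨ (p ∨ q) = true ∨ N = N
In K3: p ∨ q = true ∨ N = true
p ∨ (p ∨ q) = true ∨ true = true
They differ because Weak Kleene logic and K3 treat N differently under the binary connectives.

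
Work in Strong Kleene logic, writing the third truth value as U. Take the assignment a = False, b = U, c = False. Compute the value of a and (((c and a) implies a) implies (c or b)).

False

c and a = False and False = False
(c and a) implies a = False implies False = True
c or b = False or U = U
((c and a) implies a) implies (c or b) = True implies U = U
a and (((c and a) implies a) implies (c or b)) = False and U = False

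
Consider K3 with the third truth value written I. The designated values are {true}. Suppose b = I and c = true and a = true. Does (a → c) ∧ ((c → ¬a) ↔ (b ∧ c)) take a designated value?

a → c = true → true = true
¬a = ¬true = false
c → ¬a = true → false = false
b ∧ c = I ∧ true = I
(c → ¬a) ↔ (b ∧ c) = false ↔ I = I
(a → c) ∧ ((c → ¬a) ↔ (b ∧ c)) = true ∧ I = I
I ∉ {true}.

No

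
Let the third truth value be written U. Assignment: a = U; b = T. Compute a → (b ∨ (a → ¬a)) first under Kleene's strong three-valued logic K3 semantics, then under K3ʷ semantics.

T; U

In Kleene's strong three-valued logic K3: ¬a = ¬U = U
a → ¬a = U → U = U  [¬U ∨ U]
b ∨ (a → ¬a) = T ∨ U = T
a → (b ∨ (a → ¬a)) = U → T = T
In K3ʷ: ¬a = ¬U = U
a → ¬a = U → U = U
b ∨ (a → ¬a) = T ∨ U = U
a → (b ∨ (a → ¬a)) = U → U = U
They differ because Kleene's strong three-valued logic K3 and K3ʷ treat U differently under the binary connectives.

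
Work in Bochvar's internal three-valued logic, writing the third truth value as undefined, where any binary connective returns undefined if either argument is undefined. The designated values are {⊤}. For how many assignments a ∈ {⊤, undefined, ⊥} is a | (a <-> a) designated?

2

a=⊤: ⊤ ✓
a=undefined: undefined ·
a=⊥: ⊤ ✓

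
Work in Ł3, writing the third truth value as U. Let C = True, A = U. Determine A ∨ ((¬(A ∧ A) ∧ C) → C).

True

A ∧ A = U ∧ U = U
¬(A ∧ A) = ¬U = U
¬(A ∧ A) ∧ C = U ∧ True = U
(¬(A ∧ A) ∧ C) → C = U → True = True  [min(1, 1−½+1)]
A ∨ ((¬(A ∧ A) ∧ C) → C) = U ∨ True = True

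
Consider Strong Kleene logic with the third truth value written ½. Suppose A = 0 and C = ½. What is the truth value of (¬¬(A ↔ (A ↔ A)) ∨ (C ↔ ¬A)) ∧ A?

A ↔ A = 0 ↔ 0 = 1
A ↔ (A ↔ A) = 0 ↔ 1 = 0
¬(A ↔ (A ↔ A)) = ¬0 = 1
¬¬(A ↔ (A ↔ A)) = ¬1 = 0
¬A = ¬0 = 1
C ↔ ¬A = ½ ↔ 1 = ½
¬¬(A ↔ (A ↔ A)) ∨ (C ↔ ¬A) = 0 ∨ ½ = ½
(¬¬(A ↔ (A ↔ A)) ∨ (C ↔ ¬A)) ∧ A = ½ ∧ 0 = 0

0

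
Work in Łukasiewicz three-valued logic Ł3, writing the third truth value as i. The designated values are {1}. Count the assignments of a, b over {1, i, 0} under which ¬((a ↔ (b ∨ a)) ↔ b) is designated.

Designated under: (a=1, b=0); (a=i, b=0); (a=0, b=1); (a=0, b=0).

4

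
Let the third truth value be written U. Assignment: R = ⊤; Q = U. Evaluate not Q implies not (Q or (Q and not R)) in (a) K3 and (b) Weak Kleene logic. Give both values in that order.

In K3: not Q = not U = U
not R = not ⊤ = ⊥
Q and not R = U and ⊥ = ⊥
Q or (Q and not R) = U or ⊥ = U
not (Q or (Q and not R)) = not U = U
not Q implies not (Q or (Q and not R)) = U implies U = U  [not U or U]
In Weak Kleene logic: not Q = not U = U
not R = not ⊤ = ⊥
Q and not R = U and ⊥ = U
Q or (Q and not R) = U or U = U
not (Q or (Q and not R)) = not U = U
not Q implies not (Q or (Q and not R)) = U implies U = U  [any arg is the third value ⇒ result is the third value]

U; U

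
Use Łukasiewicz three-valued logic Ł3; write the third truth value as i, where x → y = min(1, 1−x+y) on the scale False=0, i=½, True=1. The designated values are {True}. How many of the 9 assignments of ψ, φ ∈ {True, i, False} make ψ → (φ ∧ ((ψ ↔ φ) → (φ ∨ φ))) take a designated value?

6

Of the 9 assignments, 6 give a value in {True}.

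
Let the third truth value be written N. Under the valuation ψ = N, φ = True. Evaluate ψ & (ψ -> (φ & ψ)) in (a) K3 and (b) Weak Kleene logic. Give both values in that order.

In K3: φ & ψ = True & N = N
ψ -> (φ & ψ) = N -> N = N  [~N | N]
ψ & (ψ -> (φ & ψ)) = N & N = N
In Weak Kleene logic: φ & ψ = True & N = N
ψ -> (φ & ψ) = N -> N = N  [any arg is the third value ⇒ result is the third value]
ψ & (ψ -> (φ & ψ)) = N & N = N

N; N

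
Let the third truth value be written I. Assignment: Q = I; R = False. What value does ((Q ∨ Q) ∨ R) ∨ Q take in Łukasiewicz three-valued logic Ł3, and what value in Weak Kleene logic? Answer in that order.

I; I

In Łukasiewicz three-valued logic Ł3: Q ∨ Q = I ∨ I = I
(Q ∨ Q) ∨ R = I ∨ False = I
((Q ∨ Q) ∨ R) ∨ Q = I ∨ I = I
In Weak Kleene logic: Q ∨ Q = I ∨ I = I
(Q ∨ Q) ∨ R = I ∨ False = I
((Q ∨ Q) ∨ R) ∨ Q = I ∨ I = I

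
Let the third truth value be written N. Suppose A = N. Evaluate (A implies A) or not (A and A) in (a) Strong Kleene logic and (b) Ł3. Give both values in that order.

In Strong Kleene logic: A implies A = N implies N = N
A and A = N and N = N
not (A and A) = not N = N
(A implies A) or not (A and A) = N or N = N
In Ł3: A implies A = N implies N = true  [min(1, 1−½+½)]
A and A = N and N = N
not (A and A) = not N = N
(A implies A) or not (A and A) = true or N = true
They differ because Strong Kleene logic and Ł3 treat N differently under implication.

N; true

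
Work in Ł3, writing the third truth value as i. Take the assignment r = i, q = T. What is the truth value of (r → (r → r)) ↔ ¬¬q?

T

r → r = i → i = T  [min(1, 1−½+½)]
r → (r → r) = i → T = T
¬q = ¬T = F
¬¬q = ¬F = T
(r → (r → r)) ↔ ¬¬q = T ↔ T = T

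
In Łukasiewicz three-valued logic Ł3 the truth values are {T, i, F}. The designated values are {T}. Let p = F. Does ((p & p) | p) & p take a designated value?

p & p = F & F = F
(p & p) | p = F | F = F
((p & p) | p) & p = F & F = F
F ∉ {T}.

No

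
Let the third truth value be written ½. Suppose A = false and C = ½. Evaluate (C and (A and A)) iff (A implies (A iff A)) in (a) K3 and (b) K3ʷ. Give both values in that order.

In K3: A and A = false and false = false
C and (A and A) = ½ and false = false
A iff A = false iff false = true
A implies (A iff A) = false implies true = true
(C and (A and A)) iff (A implies (A iff A)) = false iff true = false
In K3ʷ: A and A = false and false = false
C and (A and A) = ½ and false = ½
A iff A = false iff false = true
A implies (A iff A) = false implies true = true
(C and (A and A)) iff (A implies (A iff A)) = ½ iff true = ½
They differ because K3 and K3ʷ treat ½ differently under the binary connectives.

false; ½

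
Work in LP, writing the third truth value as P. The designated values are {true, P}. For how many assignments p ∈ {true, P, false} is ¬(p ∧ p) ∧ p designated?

1

p=true: false ·
p=P: P ✓
p=false: false ·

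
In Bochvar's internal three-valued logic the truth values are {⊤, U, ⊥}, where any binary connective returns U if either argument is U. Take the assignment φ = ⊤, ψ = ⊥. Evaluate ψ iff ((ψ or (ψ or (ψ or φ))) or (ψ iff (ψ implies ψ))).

ψ or φ = ⊥ or ⊤ = ⊤
ψ or (ψ or φ) = ⊥ or ⊤ = ⊤
ψ or (ψ or (ψ or φ)) = ⊥ or ⊤ = ⊤
ψ implies ψ = ⊥ implies ⊥ = ⊤
ψ iff (ψ implies ψ) = ⊥ iff ⊤ = ⊥
(ψ or (ψ or (ψ or φ))) or (ψ iff (ψ implies ψ)) = ⊤ or ⊥ = ⊤
ψ iff ((ψ or (ψ or (ψ or φ))) or (ψ iff (ψ implies ψ))) = ⊥ iff ⊤ = ⊥

⊥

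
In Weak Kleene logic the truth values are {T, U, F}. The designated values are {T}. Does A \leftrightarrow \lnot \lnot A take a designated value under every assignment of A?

Countermodel: A=U gives U, which is not designated.

No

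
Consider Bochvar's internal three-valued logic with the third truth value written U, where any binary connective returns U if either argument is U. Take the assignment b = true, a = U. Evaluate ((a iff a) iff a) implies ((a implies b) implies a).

a iff a = U iff U = U
(a iff a) iff a = U iff U = U
a implies b = U implies true = U  [any arg is the third value ⇒ result is the third value]
(a implies b) implies a = U implies U = U
((a iff a) iff a) implies ((a implies b) implies a) = U implies U = U

U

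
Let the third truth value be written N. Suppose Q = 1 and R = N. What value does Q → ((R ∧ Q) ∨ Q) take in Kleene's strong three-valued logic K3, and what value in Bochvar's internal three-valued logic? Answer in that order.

1; N

In Kleene's strong three-valued logic K3: R ∧ Q = N ∧ 1 = N
(R ∧ Q) ∨ Q = N ∨ 1 = 1
Q → ((R ∧ Q) ∨ Q) = 1 → 1 = 1
In Bochvar's internal three-valued logic: R ∧ Q = N ∧ 1 = N
(R ∧ Q) ∨ Q = N ∨ 1 = N
Q → ((R ∧ Q) ∨ Q) = 1 → N = N  [any arg is the third value ⇒ result is the third value]
They differ because Kleene's strong three-valued logic K3 and Bochvar's internal three-valued logic treat N differently under the binary connectives.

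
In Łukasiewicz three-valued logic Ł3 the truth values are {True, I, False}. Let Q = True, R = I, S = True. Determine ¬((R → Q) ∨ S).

R → Q = I → True = True  [min(1, 1−½+1)]
(R → Q) ∨ S = True ∨ True = True
¬((R → Q) ∨ S) = ¬True = False

False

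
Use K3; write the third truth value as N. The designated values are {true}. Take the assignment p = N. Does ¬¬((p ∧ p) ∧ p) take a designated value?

p ∧ p = N ∧ N = N
(p ∧ p) ∧ p = N ∧ N = N
¬((p ∧ p) ∧ p) = ¬N = N
¬¬((p ∧ p) ∧ p) = ¬N = N
N ∉ {true}.

No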